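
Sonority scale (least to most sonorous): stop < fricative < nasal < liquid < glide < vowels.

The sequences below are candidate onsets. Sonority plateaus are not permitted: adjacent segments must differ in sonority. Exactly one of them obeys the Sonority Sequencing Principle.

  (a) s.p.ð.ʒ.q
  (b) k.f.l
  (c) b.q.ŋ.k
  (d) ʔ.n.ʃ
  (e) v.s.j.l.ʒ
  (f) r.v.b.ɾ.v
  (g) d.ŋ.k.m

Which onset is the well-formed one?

(a) sonority 2-1-2-2-1: ill-formed.
(b) sonority 1-2-4: well-formed.
(c) sonority 1-1-3-1: ill-formed.
(d) sonority 1-3-2: ill-formed.
(e) sonority 2-2-5-4-2: ill-formed.
(f) sonority 4-2-1-4-2: ill-formed.
(g) sonority 1-3-1-3: ill-formed.

b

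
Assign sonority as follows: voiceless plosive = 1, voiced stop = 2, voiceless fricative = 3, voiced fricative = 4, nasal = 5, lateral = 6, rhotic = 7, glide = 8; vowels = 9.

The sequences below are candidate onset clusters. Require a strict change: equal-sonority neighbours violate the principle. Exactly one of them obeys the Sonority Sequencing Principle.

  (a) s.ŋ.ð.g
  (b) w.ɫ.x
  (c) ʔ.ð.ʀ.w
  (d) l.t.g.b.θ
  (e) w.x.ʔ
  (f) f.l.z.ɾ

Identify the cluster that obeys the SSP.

(a) sonority 3-5-4-2: ill-formed.
(b) sonority 8-6-3: ill-formed.
(c) sonority 1-4-7-8: well-formed.
(d) sonority 6-1-2-2-3: ill-formed.
(e) sonority 8-3-1: ill-formed.
(f) sonority 3-6-4-7: ill-formed.

c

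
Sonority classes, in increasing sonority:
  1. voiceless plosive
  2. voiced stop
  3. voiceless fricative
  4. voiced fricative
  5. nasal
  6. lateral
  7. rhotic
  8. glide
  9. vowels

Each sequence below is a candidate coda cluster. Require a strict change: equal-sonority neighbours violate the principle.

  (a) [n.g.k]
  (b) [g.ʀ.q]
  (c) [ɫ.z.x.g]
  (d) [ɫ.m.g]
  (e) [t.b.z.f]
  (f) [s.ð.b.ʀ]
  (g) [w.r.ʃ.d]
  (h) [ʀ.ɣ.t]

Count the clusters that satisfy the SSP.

5

(a) 5-2-1 → obeys
(b) 2-7-1 → violates
(c) 6-4-3-2 → obeys
(d) 6-5-2 → obeys
(e) 1-2-4-3 → violates
(f) 3-4-2-7 → violates
(g) 8-7-3-2 → obeys
(h) 7-4-1 → obeys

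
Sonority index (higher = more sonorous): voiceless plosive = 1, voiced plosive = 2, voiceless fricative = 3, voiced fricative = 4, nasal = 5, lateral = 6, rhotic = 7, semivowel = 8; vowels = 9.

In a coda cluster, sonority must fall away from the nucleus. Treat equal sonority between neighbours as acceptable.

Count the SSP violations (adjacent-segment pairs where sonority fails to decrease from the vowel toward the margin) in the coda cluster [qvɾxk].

/q/ — voiceless plosive, sonority 1.
/v/ — voiced fricative, sonority 4.
/ɾ/ — rhotic, sonority 7.
/x/ — voiceless fricative, sonority 3.
/k/ — voiceless plosive, sonority 1.
/q/→/v/: 1→4 (does not fall) — violation.
/v/→/ɾ/: 4→7 (does not fall) — violation.
/ɾ/→/x/: 7→3 (falls) — ok.
/x/→/k/: 3→1 (falls) — ok.

2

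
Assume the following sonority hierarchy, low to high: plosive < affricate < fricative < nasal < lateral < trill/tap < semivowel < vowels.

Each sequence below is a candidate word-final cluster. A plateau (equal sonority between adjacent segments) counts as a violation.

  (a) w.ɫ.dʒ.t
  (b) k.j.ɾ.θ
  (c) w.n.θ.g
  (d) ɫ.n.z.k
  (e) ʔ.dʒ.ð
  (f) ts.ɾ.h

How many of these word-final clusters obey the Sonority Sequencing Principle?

3

(a) w.ɫ.dʒ.t: profile 7-5-2-1 — obeys.
(b) k.j.ɾ.θ: profile 1-7-6-3 — violates.
(c) w.n.θ.g: profile 7-4-3-1 — obeys.
(d) ɫ.n.z.k: profile 5-4-3-1 — obeys.
(e) ʔ.dʒ.ð: profile 1-2-3 — violates.
(f) ts.ɾ.h: profile 2-6-3 — violates.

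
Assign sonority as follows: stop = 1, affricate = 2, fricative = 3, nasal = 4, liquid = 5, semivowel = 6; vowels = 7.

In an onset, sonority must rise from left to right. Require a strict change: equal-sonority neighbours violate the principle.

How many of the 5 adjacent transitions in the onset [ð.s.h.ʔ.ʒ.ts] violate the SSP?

/ð/ — fricative, sonority 3.
/s/ — fricative, sonority 3.
/h/ — fricative, sonority 3.
/ʔ/ — stop, sonority 1.
/ʒ/ — fricative, sonority 3.
/ts/ — affricate, sonority 2.
/ð/→/s/: 3→3 (plateau) — violation.
/s/→/h/: 3→3 (plateau) — violation.
/h/→/ʔ/: 3→1 (does not rise) — violation.
/ʔ/→/ʒ/: 1→3 (rises) — ok.
/ʒ/→/ts/: 3→2 (does not rise) — violation.

4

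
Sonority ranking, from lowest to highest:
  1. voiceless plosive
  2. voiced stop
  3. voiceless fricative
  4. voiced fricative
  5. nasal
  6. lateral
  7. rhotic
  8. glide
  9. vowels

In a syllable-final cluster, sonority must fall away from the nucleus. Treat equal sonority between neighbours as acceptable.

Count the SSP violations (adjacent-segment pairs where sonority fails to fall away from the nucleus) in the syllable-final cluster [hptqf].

1

/h/: voiceless fricative = 3.
/p/: voiceless plosive = 1.
/t/: voiceless plosive = 1.
/q/: voiceless plosive = 1.
/f/: voiceless fricative = 3.
/h/→/p/: 3→1 (falls) — ok.
/p/→/t/: 1→1 (plateau, allowed) — ok.
/t/→/q/: 1→1 (plateau, allowed) — ok.
/q/→/f/: 1→3 (does not fall) — violation.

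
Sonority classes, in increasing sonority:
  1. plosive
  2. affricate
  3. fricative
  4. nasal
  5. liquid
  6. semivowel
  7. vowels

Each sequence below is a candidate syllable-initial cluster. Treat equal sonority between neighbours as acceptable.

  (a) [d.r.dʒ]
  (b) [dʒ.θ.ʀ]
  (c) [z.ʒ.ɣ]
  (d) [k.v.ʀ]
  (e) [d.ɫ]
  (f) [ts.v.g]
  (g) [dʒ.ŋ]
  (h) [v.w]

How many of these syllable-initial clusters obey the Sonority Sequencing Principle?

6

(a) 1-5-2 → violates
(b) 2-3-5 → obeys
(c) 3-3-3 → obeys
(d) 1-3-5 → obeys
(e) 1-5 → obeys
(f) 2-3-1 → violates
(g) 2-4 → obeys
(h) 3-6 → obeys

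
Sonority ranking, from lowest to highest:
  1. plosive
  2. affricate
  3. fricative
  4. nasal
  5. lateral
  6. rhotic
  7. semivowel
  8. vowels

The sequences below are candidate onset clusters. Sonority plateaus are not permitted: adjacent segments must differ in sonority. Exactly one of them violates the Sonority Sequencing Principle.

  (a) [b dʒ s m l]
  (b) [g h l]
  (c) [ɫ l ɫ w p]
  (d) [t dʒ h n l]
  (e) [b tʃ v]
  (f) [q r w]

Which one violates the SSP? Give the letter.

(a) 1-2-3-4-5 → obeys
(b) 1-3-5 → obeys
(c) 5-5-5-7-1 → violates
(d) 1-2-3-4-5 → obeys
(e) 1-2-3 → obeys
(f) 1-6-7 → obeys

c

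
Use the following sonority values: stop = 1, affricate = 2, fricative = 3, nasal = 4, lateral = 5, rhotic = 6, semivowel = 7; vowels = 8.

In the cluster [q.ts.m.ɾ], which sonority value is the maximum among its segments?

6

/q/ is a stop (sonority 1).
/ts/ is an affricate (sonority 2).
/m/ is a nasal (sonority 4).
/ɾ/ is a rhotic (sonority 6).
The maximum is 6.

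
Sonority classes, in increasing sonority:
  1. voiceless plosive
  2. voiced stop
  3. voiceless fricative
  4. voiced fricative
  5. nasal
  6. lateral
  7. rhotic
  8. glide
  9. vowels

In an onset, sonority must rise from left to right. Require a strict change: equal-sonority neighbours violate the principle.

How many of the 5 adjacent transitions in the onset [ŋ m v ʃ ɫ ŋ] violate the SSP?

/ŋ/ is a nasal (sonority 5).
/m/ is a nasal (sonority 5).
/v/ is a voiced fricative (sonority 4).
/ʃ/ is a voiceless fricative (sonority 3).
/ɫ/ is a lateral (sonority 6).
/ŋ/ is a nasal (sonority 5).
/ŋ/→/m/: 5→5 (plateau) — violation.
/m/→/v/: 5→4 (does not rise) — violation.
/v/→/ʃ/: 4→3 (does not rise) — violation.
/ʃ/→/ɫ/: 3→6 (rises) — ok.
/ɫ/→/ŋ/: 6→5 (does not rise) — violation.

4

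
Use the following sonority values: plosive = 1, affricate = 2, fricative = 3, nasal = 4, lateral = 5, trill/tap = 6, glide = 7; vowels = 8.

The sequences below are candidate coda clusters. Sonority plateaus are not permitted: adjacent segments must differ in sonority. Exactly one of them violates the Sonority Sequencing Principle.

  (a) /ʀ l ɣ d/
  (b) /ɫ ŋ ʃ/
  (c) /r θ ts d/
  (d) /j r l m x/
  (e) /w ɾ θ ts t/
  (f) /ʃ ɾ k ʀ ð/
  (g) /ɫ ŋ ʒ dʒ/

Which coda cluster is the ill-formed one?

(a) 6-5-3-1 → obeys
(b) 5-4-3 → obeys
(c) 6-3-2-1 → obeys
(d) 7-6-5-4-3 → obeys
(e) 7-6-3-2-1 → obeys
(f) 3-6-1-6-3 → violates
(g) 5-4-3-2 → obeys

f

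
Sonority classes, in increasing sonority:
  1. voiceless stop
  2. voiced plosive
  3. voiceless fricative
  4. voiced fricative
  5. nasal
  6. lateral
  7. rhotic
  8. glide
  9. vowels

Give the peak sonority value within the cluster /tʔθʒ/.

/t/ is a voiceless stop (sonority 1).
/ʔ/ is a voiceless stop (sonority 1).
/θ/ is a voiceless fricative (sonority 3).
/ʒ/ is a voiced fricative (sonority 4).
The maximum is 4.

4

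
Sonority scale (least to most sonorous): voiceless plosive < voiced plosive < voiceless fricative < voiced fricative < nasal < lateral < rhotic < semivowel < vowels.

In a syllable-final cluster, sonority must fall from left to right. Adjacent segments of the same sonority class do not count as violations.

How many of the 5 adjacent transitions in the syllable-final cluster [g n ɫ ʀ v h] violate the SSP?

3

/g/ — voiced plosive, sonority 2.
/n/ — nasal, sonority 5.
/ɫ/ — lateral, sonority 6.
/ʀ/ — rhotic, sonority 7.
/v/ — voiced fricative, sonority 4.
/h/ — voiceless fricative, sonority 3.
/g/→/n/: 2→5 (does not fall) — violation.
/n/→/ɫ/: 5→6 (does not fall) — violation.
/ɫ/→/ʀ/: 6→7 (does not fall) — violation.
/ʀ/→/v/: 7→4 (falls) — ok.
/v/→/h/: 4→3 (falls) — ok.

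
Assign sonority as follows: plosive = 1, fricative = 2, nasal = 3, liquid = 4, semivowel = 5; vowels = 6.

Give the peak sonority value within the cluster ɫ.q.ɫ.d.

/ɫ/: liquid = 4.
/q/: plosive = 1.
/ɫ/: liquid = 4.
/d/: plosive = 1.
The maximum is 4.

4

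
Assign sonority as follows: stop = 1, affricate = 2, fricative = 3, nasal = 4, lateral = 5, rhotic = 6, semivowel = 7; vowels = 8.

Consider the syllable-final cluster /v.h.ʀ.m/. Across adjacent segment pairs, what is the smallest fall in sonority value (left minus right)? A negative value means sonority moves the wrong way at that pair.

-3

/v/: fricative = 3.
/h/: fricative = 3.
/ʀ/: rhotic = 6.
/m/: nasal = 4.
/v/→/h/: change +0.
/h/→/ʀ/: change -3.
/ʀ/→/m/: change +2.
Minimum = -3.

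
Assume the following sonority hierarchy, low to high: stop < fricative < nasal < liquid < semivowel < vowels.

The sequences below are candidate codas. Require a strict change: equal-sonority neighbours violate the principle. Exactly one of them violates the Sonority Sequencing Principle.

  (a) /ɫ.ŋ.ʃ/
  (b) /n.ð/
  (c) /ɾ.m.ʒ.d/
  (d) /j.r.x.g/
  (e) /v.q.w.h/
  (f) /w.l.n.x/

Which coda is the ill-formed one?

e

(a) 4-3-2 → obeys
(b) 3-2 → obeys
(c) 4-3-2-1 → obeys
(d) 5-4-2-1 → obeys
(e) 2-1-5-2 → violates
(f) 5-4-3-2 → obeys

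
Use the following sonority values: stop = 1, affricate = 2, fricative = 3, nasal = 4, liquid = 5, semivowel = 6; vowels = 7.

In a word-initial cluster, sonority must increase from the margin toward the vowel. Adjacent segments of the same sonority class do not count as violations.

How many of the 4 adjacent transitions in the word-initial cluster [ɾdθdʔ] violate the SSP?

2

/ɾ/ is a liquid (sonority 5).
/d/ is a stop (sonority 1).
/θ/ is a fricative (sonority 3).
/d/ is a stop (sonority 1).
/ʔ/ is a stop (sonority 1).
/ɾ/→/d/: 5→1 (does not rise) — violation.
/d/→/θ/: 1→3 (rises) — ok.
/θ/→/d/: 3→1 (does not rise) — violation.
/d/→/ʔ/: 1→1 (plateau, allowed) — ok.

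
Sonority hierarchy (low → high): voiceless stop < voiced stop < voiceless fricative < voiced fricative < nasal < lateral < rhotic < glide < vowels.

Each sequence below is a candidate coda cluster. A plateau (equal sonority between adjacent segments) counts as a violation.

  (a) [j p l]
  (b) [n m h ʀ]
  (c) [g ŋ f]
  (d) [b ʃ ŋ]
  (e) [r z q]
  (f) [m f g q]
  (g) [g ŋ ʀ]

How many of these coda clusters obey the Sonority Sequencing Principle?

2

(a) [j p l]: profile 8-1-6 — violates.
(b) [n m h ʀ]: profile 5-5-3-7 — violates.
(c) [g ŋ f]: profile 2-5-3 — violates.
(d) [b ʃ ŋ]: profile 2-3-5 — violates.
(e) [r z q]: profile 7-4-1 — obeys.
(f) [m f g q]: profile 5-3-2-1 — obeys.
(g) [g ŋ ʀ]: profile 2-5-7 — violates.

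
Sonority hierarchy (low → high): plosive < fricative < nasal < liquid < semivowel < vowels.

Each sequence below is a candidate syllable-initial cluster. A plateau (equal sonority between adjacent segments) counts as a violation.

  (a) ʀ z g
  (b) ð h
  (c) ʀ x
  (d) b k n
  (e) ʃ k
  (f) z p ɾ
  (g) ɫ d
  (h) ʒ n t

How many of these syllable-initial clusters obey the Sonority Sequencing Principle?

(a) sonority 4-2-1: ill-formed.
(b) sonority 2-2: ill-formed.
(c) sonority 4-2: ill-formed.
(d) sonority 1-1-3: ill-formed.
(e) sonority 2-1: ill-formed.
(f) sonority 2-1-4: ill-formed.
(g) sonority 4-1: ill-formed.
(h) sonority 2-3-1: ill-formed.

0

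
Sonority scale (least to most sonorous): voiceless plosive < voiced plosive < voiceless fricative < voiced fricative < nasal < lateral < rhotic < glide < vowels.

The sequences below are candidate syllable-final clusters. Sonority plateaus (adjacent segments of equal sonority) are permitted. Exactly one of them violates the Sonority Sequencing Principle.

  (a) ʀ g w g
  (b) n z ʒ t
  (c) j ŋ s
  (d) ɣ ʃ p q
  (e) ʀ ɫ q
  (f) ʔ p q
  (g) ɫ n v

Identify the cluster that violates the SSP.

(a) ʀ g w g: profile 7-2-8-2 — violates.
(b) n z ʒ t: profile 5-4-4-1 — obeys.
(c) j ŋ s: profile 8-5-3 — obeys.
(d) ɣ ʃ p q: profile 4-3-1-1 — obeys.
(e) ʀ ɫ q: profile 7-6-1 — obeys.
(f) ʔ p q: profile 1-1-1 — obeys.
(g) ɫ n v: profile 6-5-4 — obeys.

a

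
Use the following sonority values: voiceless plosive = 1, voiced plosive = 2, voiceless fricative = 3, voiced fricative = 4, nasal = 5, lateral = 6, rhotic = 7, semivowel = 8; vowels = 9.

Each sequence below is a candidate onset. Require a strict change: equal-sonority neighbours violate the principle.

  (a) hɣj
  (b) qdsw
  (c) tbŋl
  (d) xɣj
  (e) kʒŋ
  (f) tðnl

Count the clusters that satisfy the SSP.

6

(a) sonority 3-4-8: well-formed.
(b) sonority 1-2-3-8: well-formed.
(c) sonority 1-2-5-6: well-formed.
(d) sonority 3-4-8: well-formed.
(e) sonority 1-4-5: well-formed.
(f) sonority 1-4-5-6: well-formed.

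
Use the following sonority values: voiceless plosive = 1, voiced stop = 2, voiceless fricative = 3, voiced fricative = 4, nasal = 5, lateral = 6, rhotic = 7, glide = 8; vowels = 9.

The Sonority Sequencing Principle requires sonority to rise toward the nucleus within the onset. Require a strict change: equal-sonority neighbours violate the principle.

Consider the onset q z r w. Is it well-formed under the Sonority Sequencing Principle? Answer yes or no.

/q/ — voiceless plosive, sonority 1.
/z/ — voiced fricative, sonority 4.
/r/ — rhotic, sonority 7.
/w/ — glide, sonority 8.
The profile 1-4-7-8 strictly rises, so the onset satisfies the SSP.

yes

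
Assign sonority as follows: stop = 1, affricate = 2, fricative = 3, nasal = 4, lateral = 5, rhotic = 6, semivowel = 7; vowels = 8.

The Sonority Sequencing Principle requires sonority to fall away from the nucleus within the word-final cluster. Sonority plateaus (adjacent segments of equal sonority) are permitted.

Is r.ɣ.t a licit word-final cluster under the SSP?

/r/ is a rhotic (sonority 6).
/ɣ/ is a fricative (sonority 3).
/t/ is a stop (sonority 1).
The profile 6-3-1 strictly falls, so the word-final cluster satisfies the SSP.

yes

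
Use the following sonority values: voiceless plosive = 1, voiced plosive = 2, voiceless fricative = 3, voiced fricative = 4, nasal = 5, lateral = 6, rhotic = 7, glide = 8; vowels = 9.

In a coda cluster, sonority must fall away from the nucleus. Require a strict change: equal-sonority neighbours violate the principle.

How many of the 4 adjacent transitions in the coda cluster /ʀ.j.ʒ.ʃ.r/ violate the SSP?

2

/ʀ/: rhotic = 7.
/j/: glide = 8.
/ʒ/: voiced fricative = 4.
/ʃ/: voiceless fricative = 3.
/r/: rhotic = 7.
/ʀ/→/j/: 7→8 (does not fall) — violation.
/j/→/ʒ/: 8→4 (falls) — ok.
/ʒ/→/ʃ/: 4→3 (falls) — ok.
/ʃ/→/r/: 3→7 (does not fall) — violation.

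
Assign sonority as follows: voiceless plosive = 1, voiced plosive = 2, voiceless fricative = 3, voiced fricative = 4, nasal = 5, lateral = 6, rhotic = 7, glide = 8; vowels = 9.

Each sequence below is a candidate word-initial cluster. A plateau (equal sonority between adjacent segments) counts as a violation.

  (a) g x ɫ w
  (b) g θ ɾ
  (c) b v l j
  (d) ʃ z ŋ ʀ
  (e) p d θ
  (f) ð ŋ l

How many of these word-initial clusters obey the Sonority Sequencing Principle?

6

(a) 2-3-6-8 → obeys
(b) 2-3-7 → obeys
(c) 2-4-6-8 → obeys
(d) 3-4-5-7 → obeys
(e) 1-2-3 → obeys
(f) 4-5-6 → obeys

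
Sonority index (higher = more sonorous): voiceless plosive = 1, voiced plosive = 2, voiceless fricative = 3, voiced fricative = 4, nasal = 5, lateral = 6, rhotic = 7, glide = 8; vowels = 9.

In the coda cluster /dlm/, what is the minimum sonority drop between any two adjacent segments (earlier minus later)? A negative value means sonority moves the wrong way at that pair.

/d/ is a voiced plosive (sonority 2).
/l/ is a lateral (sonority 6).
/m/ is a nasal (sonority 5).
/d/→/l/: change -4.
/l/→/m/: change +1.
Minimum = -4.

-4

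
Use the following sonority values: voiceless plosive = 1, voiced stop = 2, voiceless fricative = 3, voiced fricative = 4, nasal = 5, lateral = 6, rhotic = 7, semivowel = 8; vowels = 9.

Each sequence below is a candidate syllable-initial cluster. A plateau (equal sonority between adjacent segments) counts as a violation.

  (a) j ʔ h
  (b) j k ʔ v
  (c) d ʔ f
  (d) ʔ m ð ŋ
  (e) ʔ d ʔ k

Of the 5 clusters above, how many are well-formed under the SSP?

(a) sonority 8-1-3: ill-formed.
(b) sonority 8-1-1-4: ill-formed.
(c) sonority 2-1-3: ill-formed.
(d) sonority 1-5-4-5: ill-formed.
(e) sonority 1-2-1-1: ill-formed.

0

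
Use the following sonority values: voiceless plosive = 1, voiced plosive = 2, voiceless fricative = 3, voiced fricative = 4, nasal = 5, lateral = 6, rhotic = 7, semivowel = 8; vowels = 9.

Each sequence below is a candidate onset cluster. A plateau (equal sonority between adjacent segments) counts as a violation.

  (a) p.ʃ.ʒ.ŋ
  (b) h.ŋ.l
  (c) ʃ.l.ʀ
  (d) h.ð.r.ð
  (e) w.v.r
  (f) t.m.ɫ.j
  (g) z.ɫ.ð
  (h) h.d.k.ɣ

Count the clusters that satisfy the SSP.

(a) sonority 1-3-4-5: well-formed.
(b) sonority 3-5-6: well-formed.
(c) sonority 3-6-7: well-formed.
(d) sonority 3-4-7-4: ill-formed.
(e) sonority 8-4-7: ill-formed.
(f) sonority 1-5-6-8: well-formed.
(g) sonority 4-6-4: ill-formed.
(h) sonority 3-2-1-4: ill-formed.

4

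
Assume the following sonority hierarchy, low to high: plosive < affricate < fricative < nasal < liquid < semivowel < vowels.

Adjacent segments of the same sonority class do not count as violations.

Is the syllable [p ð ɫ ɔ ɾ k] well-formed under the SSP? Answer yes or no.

Onset: /p/ is a plosive (sonority 1), /ð/ is a fricative (sonority 3), /ɫ/ is a liquid (sonority 5); then the nucleus /ɔ/ (sonority 7).
Onset profile 1-3-5-7 — rises to the nucleus.
Coda: /ɾ/ is a liquid (sonority 5), /k/ is a plosive (sonority 1).
Coda profile 7-5-1 — falls from the nucleus.

yes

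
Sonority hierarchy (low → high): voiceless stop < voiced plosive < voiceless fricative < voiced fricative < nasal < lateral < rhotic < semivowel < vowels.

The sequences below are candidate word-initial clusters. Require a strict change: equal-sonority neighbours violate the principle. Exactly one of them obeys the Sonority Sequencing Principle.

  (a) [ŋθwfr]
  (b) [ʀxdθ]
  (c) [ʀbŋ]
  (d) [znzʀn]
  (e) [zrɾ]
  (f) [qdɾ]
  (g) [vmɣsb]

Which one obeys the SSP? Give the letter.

(a) 5-3-8-3-7 → violates
(b) 7-3-2-3 → violates
(c) 7-2-5 → violates
(d) 4-5-4-7-5 → violates
(e) 4-7-7 → violates
(f) 1-2-7 → obeys
(g) 4-5-4-3-2 → violates

f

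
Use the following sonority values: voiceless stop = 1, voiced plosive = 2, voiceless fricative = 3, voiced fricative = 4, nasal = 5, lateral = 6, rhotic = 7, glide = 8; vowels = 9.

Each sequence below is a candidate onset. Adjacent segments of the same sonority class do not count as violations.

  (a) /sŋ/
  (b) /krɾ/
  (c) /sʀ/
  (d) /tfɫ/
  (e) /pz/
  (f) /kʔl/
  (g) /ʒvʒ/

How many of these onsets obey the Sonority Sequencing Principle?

(a) sonority 3-5: well-formed.
(b) sonority 1-7-7: well-formed.
(c) sonority 3-7: well-formed.
(d) sonority 1-3-6: well-formed.
(e) sonority 1-4: well-formed.
(f) sonority 1-1-6: well-formed.
(g) sonority 4-4-4: well-formed.

7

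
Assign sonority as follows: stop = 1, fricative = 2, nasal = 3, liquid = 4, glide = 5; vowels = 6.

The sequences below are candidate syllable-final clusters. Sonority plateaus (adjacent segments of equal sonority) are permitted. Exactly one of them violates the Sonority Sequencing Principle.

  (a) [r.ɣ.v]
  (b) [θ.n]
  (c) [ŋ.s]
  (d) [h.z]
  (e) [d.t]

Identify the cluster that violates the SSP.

b

(a) 4-2-2 → obeys
(b) 2-3 → violates
(c) 3-2 → obeys
(d) 2-2 → obeys
(e) 1-1 → obeys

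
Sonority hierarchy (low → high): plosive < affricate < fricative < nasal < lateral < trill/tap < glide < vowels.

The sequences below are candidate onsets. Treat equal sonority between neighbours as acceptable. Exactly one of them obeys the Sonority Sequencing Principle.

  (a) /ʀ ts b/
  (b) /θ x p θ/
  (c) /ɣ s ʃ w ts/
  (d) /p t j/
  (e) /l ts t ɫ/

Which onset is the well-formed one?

d

(a) 6-2-1 → violates
(b) 3-3-1-3 → violates
(c) 3-3-3-7-2 → violates
(d) 1-1-7 → obeys
(e) 5-2-1-5 → violates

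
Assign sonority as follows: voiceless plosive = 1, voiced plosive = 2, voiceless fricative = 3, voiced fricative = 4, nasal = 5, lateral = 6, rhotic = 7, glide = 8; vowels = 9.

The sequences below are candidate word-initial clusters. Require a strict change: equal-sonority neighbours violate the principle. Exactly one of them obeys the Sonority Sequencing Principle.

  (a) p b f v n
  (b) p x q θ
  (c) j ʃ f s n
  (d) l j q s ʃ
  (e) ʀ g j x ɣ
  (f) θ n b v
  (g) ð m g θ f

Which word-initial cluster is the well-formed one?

(a) sonority 1-2-3-4-5: well-formed.
(b) sonority 1-3-1-3: ill-formed.
(c) sonority 8-3-3-3-5: ill-formed.
(d) sonority 6-8-1-3-3: ill-formed.
(e) sonority 7-2-8-3-4: ill-formed.
(f) sonority 3-5-2-4: ill-formed.
(g) sonority 4-5-2-3-3: ill-formed.

a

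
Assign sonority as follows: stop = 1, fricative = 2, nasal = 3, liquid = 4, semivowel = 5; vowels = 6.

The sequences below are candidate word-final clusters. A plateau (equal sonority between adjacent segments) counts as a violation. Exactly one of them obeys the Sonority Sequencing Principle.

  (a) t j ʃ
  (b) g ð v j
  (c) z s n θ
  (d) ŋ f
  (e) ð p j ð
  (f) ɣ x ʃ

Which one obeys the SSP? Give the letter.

d

(a) 1-5-2 → violates
(b) 1-2-2-5 → violates
(c) 2-2-3-2 → violates
(d) 3-2 → obeys
(e) 2-1-5-2 → violates
(f) 2-2-2 → violates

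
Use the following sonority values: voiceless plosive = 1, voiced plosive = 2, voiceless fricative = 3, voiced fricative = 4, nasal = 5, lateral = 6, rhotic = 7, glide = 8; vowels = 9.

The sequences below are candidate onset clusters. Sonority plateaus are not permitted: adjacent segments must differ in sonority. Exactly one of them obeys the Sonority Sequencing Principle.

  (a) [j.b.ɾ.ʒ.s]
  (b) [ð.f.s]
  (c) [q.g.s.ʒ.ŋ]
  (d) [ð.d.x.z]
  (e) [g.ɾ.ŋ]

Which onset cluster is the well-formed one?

(a) [j.b.ɾ.ʒ.s]: profile 8-2-7-4-3 — violates.
(b) [ð.f.s]: profile 4-3-3 — violates.
(c) [q.g.s.ʒ.ŋ]: profile 1-2-3-4-5 — obeys.
(d) [ð.d.x.z]: profile 4-2-3-4 — violates.
(e) [g.ɾ.ŋ]: profile 2-7-5 — violates.

c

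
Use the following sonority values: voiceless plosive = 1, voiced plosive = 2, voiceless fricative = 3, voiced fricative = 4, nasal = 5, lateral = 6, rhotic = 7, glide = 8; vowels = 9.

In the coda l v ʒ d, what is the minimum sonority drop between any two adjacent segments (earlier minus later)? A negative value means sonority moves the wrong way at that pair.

0

/l/ — lateral, sonority 6.
/v/ — voiced fricative, sonority 4.
/ʒ/ — voiced fricative, sonority 4.
/d/ — voiced plosive, sonority 2.
/l/→/v/: change +2.
/v/→/ʒ/: change +0.
/ʒ/→/d/: change +2.
Minimum = 0.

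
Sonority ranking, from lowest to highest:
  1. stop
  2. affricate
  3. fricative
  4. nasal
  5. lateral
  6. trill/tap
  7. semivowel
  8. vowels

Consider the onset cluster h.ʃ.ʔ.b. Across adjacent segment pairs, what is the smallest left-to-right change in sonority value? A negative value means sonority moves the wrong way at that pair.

/h/: fricative = 3.
/ʃ/: fricative = 3.
/ʔ/: stop = 1.
/b/: stop = 1.
/h/→/ʃ/: change +0.
/ʃ/→/ʔ/: change -2.
/ʔ/→/b/: change +0.
Minimum = -2.

-2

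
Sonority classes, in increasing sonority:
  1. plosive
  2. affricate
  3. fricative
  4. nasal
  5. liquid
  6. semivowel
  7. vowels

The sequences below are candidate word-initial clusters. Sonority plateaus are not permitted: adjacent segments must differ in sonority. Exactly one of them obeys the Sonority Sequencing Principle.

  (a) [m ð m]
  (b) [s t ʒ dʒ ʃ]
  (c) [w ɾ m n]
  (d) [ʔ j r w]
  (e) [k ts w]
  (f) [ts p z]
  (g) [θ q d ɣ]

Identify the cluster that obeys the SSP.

e

(a) 4-3-4 → violates
(b) 3-1-3-2-3 → violates
(c) 6-5-4-4 → violates
(d) 1-6-5-6 → violates
(e) 1-2-6 → obeys
(f) 2-1-3 → violates
(g) 3-1-1-3 → violates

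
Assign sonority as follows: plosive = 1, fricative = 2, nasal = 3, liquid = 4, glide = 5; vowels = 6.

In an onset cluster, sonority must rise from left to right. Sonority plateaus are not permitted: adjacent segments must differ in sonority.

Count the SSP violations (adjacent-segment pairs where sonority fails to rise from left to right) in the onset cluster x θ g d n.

/x/ — fricative, sonority 2.
/θ/ — fricative, sonority 2.
/g/ — plosive, sonority 1.
/d/ — plosive, sonority 1.
/n/ — nasal, sonority 3.
/x/→/θ/: 2→2 (plateau) — violation.
/θ/→/g/: 2→1 (does not rise) — violation.
/g/→/d/: 1→1 (plateau) — violation.
/d/→/n/: 1→3 (rises) — ok.

3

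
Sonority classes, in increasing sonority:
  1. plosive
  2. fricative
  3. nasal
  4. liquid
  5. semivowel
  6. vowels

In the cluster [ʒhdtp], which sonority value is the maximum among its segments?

2

/ʒ/ is a fricative (sonority 2).
/h/ is a fricative (sonority 2).
/d/ is a plosive (sonority 1).
/t/ is a plosive (sonority 1).
/p/ is a plosive (sonority 1).
The maximum is 2.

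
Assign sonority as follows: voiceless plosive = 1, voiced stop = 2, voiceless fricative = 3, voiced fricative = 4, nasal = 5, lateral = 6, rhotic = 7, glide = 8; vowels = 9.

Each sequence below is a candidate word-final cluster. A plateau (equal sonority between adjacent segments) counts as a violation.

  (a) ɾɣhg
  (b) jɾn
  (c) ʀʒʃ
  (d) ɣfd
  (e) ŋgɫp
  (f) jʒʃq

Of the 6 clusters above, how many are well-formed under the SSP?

5

(a) 7-4-3-2 → obeys
(b) 8-7-5 → obeys
(c) 7-4-3 → obeys
(d) 4-3-2 → obeys
(e) 5-2-6-1 → violates
(f) 8-4-3-1 → obeys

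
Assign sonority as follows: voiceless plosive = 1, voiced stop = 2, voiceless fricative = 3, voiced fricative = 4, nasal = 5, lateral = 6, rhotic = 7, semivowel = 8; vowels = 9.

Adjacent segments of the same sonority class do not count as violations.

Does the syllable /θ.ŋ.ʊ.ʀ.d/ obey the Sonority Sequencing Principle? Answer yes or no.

yes

Onset: /θ/ is a voiceless fricative (sonority 3), /ŋ/ is a nasal (sonority 5); then the nucleus /ʊ/ (sonority 9).
Onset profile 3-5-9 — rises to the nucleus.
Coda: /ʀ/ is a rhotic (sonority 7), /d/ is a voiced stop (sonority 2).
Coda profile 9-7-2 — falls from the nucleus.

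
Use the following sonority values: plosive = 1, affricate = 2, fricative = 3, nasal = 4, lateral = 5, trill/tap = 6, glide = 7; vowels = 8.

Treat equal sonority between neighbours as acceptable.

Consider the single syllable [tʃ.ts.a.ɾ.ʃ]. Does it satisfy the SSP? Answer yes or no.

yes

Onset: /tʃ/ is an affricate (sonority 2), /ts/ is an affricate (sonority 2); then the nucleus /a/ (sonority 8).
Onset profile 2-2-8 — rises to the nucleus.
Coda: /ɾ/ is a trill/tap (sonority 6), /ʃ/ is a fricative (sonority 3).
Coda profile 8-6-3 — falls from the nucleus.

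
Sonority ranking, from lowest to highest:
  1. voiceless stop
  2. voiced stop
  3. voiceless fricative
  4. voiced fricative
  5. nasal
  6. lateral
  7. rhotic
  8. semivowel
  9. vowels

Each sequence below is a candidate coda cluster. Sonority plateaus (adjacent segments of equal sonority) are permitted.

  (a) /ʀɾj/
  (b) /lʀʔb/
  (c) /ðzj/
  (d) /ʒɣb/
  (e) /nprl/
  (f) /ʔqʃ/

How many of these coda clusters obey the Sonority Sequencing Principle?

(a) sonority 7-7-8: ill-formed.
(b) sonority 6-7-1-2: ill-formed.
(c) sonority 4-4-8: ill-formed.
(d) sonority 4-4-2: well-formed.
(e) sonority 5-1-7-6: ill-formed.
(f) sonority 1-1-3: ill-formed.

1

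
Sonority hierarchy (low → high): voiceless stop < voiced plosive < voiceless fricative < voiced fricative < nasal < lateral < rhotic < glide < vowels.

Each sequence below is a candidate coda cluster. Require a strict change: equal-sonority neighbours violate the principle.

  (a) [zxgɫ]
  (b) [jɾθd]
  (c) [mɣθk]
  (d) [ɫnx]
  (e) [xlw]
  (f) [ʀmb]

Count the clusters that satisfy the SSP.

(a) sonority 4-3-2-6: ill-formed.
(b) sonority 8-7-3-2: well-formed.
(c) sonority 5-4-3-1: well-formed.
(d) sonority 6-5-3: well-formed.
(e) sonority 3-6-8: ill-formed.
(f) sonority 7-5-2: well-formed.

4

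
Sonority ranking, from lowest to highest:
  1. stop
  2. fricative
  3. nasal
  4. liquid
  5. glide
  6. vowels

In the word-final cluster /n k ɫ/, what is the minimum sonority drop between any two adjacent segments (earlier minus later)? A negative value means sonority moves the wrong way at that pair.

/n/: nasal = 3.
/k/: stop = 1.
/ɫ/: liquid = 4.
/n/→/k/: change +2.
/k/→/ɫ/: change -3.
Minimum = -3.

-3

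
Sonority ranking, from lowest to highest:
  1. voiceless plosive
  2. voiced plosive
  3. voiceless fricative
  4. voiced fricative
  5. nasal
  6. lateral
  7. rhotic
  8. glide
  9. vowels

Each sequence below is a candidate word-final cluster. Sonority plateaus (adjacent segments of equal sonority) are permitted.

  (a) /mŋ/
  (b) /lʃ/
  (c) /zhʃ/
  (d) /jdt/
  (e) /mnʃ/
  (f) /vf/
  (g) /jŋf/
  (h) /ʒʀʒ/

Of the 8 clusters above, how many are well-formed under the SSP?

7

(a) 5-5 → obeys
(b) 6-3 → obeys
(c) 4-3-3 → obeys
(d) 8-2-1 → obeys
(e) 5-5-3 → obeys
(f) 4-3 → obeys
(g) 8-5-3 → obeys
(h) 4-7-4 → violates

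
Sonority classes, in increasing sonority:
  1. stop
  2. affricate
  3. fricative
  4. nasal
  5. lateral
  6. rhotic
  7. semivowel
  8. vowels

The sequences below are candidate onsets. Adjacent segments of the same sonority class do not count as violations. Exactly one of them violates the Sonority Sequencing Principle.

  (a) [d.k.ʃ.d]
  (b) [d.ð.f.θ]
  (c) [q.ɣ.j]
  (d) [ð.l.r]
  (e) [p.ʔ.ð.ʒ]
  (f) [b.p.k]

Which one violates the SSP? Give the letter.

a

(a) [d.k.ʃ.d]: profile 1-1-3-1 — violates.
(b) [d.ð.f.θ]: profile 1-3-3-3 — obeys.
(c) [q.ɣ.j]: profile 1-3-7 — obeys.
(d) [ð.l.r]: profile 3-5-6 — obeys.
(e) [p.ʔ.ð.ʒ]: profile 1-1-3-3 — obeys.
(f) [b.p.k]: profile 1-1-1 — obeys.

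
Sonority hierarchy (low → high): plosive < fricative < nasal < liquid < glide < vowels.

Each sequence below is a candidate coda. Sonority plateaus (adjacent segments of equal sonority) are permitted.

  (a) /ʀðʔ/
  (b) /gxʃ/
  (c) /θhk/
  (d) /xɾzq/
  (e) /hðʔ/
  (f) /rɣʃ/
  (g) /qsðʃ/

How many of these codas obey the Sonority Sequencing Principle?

(a) /ʀðʔ/: profile 4-2-1 — obeys.
(b) /gxʃ/: profile 1-2-2 — violates.
(c) /θhk/: profile 2-2-1 — obeys.
(d) /xɾzq/: profile 2-4-2-1 — violates.
(e) /hðʔ/: profile 2-2-1 — obeys.
(f) /rɣʃ/: profile 4-2-2 — obeys.
(g) /qsðʃ/: profile 1-2-2-2 — violates.

4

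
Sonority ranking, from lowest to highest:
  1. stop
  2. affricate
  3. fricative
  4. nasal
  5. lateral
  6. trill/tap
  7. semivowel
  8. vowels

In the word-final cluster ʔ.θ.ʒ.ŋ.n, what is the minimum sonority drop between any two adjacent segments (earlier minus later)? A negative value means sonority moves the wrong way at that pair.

/ʔ/: stop = 1.
/θ/: fricative = 3.
/ʒ/: fricative = 3.
/ŋ/: nasal = 4.
/n/: nasal = 4.
/ʔ/→/θ/: change -2.
/θ/→/ʒ/: change +0.
/ʒ/→/ŋ/: change -1.
/ŋ/→/n/: change +0.
Minimum = -2.

-2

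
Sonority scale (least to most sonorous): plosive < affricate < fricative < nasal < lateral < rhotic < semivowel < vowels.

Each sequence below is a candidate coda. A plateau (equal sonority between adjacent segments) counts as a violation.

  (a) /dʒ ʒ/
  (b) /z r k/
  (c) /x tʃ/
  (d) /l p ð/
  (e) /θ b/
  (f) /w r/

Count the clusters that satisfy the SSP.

(a) /dʒ ʒ/: profile 2-3 — violates.
(b) /z r k/: profile 3-6-1 — violates.
(c) /x tʃ/: profile 3-2 — obeys.
(d) /l p ð/: profile 5-1-3 — violates.
(e) /θ b/: profile 3-1 — obeys.
(f) /w r/: profile 7-6 — obeys.

3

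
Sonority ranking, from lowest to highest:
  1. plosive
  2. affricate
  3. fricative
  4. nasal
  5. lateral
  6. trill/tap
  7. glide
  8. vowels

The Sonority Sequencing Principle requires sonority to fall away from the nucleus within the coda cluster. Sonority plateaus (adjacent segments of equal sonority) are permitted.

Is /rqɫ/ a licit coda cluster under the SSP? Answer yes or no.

/r/ is a trill/tap (sonority 6).
/q/ is a plosive (sonority 1).
/ɫ/ is a lateral (sonority 5).
The profile is 6-1-5. Between /q/ (1) and /ɫ/ (5) sonority does not fall, so the cluster violates the SSP.

no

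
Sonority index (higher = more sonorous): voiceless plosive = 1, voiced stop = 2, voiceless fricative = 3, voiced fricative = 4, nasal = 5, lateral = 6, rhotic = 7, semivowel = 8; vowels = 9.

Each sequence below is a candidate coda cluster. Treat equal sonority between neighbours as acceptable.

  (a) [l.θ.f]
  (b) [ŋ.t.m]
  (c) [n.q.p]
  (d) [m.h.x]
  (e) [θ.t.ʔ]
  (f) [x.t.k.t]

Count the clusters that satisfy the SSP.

(a) 6-3-3 → obeys
(b) 5-1-5 → violates
(c) 5-1-1 → obeys
(d) 5-3-3 → obeys
(e) 3-1-1 → obeys
(f) 3-1-1-1 → obeys

5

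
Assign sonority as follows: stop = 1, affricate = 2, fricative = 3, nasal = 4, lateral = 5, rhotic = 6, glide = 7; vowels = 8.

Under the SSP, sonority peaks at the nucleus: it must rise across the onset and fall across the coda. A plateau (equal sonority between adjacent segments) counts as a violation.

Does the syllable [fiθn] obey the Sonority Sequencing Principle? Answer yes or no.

no

Onset: /f/ is a fricative (sonority 3); then the nucleus /i/ (sonority 8).
Onset profile 3-8 — rises to the nucleus.
Coda: /θ/ is a fricative (sonority 3), /n/ is a nasal (sonority 4).
Coda profile 8-3-4 — does not strictly fall throughout.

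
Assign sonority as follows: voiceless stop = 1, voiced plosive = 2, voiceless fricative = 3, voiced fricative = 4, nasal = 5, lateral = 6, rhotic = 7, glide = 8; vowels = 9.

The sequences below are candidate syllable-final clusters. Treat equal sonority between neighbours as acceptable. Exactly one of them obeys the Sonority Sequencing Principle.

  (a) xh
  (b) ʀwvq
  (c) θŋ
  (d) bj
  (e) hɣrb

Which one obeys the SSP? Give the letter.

(a) xh: profile 3-3 — obeys.
(b) ʀwvq: profile 7-8-4-1 — violates.
(c) θŋ: profile 3-5 — violates.
(d) bj: profile 2-8 — violates.
(e) hɣrb: profile 3-4-7-2 — violates.

a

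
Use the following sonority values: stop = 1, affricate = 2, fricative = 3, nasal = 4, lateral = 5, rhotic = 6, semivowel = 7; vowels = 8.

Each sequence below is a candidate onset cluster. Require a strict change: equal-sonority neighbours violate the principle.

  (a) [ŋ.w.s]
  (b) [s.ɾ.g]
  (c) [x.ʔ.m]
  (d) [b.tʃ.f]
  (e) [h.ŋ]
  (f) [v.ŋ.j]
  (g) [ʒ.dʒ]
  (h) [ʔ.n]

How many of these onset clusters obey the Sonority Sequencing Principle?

4

(a) [ŋ.w.s]: profile 4-7-3 — violates.
(b) [s.ɾ.g]: profile 3-6-1 — violates.
(c) [x.ʔ.m]: profile 3-1-4 — violates.
(d) [b.tʃ.f]: profile 1-2-3 — obeys.
(e) [h.ŋ]: profile 3-4 — obeys.
(f) [v.ŋ.j]: profile 3-4-7 — obeys.
(g) [ʒ.dʒ]: profile 3-2 — violates.
(h) [ʔ.n]: profile 1-4 — obeys.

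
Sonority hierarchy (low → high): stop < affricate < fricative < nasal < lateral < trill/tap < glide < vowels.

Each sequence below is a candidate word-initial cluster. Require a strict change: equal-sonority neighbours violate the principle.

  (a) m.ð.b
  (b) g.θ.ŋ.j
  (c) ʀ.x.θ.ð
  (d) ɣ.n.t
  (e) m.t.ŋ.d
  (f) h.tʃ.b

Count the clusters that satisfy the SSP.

(a) sonority 4-3-1: ill-formed.
(b) sonority 1-3-4-7: well-formed.
(c) sonority 6-3-3-3: ill-formed.
(d) sonority 3-4-1: ill-formed.
(e) sonority 4-1-4-1: ill-formed.
(f) sonority 3-2-1: ill-formed.

1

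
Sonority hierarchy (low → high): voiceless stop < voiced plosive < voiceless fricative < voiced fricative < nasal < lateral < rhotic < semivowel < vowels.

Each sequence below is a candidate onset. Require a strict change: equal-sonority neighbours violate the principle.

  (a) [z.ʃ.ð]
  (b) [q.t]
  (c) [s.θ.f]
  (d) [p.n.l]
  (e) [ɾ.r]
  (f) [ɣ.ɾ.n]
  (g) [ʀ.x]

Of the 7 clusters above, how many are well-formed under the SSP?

(a) 4-3-4 → violates
(b) 1-1 → violates
(c) 3-3-3 → violates
(d) 1-5-6 → obeys
(e) 7-7 → violates
(f) 4-7-5 → violates
(g) 7-3 → violates

1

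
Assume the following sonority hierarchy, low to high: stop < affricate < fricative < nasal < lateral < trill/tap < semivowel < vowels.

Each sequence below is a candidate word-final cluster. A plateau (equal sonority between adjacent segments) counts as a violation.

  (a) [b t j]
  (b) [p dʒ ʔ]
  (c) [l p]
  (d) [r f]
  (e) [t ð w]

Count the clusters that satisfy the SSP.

(a) 1-1-7 → violates
(b) 1-2-1 → violates
(c) 5-1 → obeys
(d) 6-3 → obeys
(e) 1-3-7 → violates

2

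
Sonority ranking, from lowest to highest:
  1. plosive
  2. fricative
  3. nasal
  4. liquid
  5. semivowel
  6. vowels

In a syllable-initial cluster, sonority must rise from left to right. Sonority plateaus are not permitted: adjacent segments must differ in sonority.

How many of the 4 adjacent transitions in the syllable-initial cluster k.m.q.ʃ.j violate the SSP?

/k/ is a plosive (sonority 1).
/m/ is a nasal (sonority 3).
/q/ is a plosive (sonority 1).
/ʃ/ is a fricative (sonority 2).
/j/ is a semivowel (sonority 5).
/k/→/m/: 1→3 (rises) — ok.
/m/→/q/: 3→1 (does not rise) — violation.
/q/→/ʃ/: 1→2 (rises) — ok.
/ʃ/→/j/: 2→5 (rises) — ok.

1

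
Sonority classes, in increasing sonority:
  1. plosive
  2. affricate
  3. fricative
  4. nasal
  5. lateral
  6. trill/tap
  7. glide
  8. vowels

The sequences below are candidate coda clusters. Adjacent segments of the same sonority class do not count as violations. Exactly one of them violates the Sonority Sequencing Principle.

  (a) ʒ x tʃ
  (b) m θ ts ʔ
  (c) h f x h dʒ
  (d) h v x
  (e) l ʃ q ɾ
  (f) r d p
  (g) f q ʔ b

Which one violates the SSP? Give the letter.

(a) 3-3-2 → obeys
(b) 4-3-2-1 → obeys
(c) 3-3-3-3-2 → obeys
(d) 3-3-3 → obeys
(e) 5-3-1-6 → violates
(f) 6-1-1 → obeys
(g) 3-1-1-1 → obeys

e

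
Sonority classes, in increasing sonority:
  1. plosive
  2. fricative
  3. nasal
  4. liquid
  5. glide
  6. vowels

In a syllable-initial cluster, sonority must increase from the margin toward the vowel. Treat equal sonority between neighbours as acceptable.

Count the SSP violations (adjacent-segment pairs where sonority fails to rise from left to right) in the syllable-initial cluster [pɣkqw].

1

/p/ is a plosive (sonority 1).
/ɣ/ is a fricative (sonority 2).
/k/ is a plosive (sonority 1).
/q/ is a plosive (sonority 1).
/w/ is a glide (sonority 5).
/p/→/ɣ/: 1→2 (rises) — ok.
/ɣ/→/k/: 2→1 (does not rise) — violation.
/k/→/q/: 1→1 (plateau, allowed) — ok.
/q/→/w/: 1→5 (rises) — ok.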